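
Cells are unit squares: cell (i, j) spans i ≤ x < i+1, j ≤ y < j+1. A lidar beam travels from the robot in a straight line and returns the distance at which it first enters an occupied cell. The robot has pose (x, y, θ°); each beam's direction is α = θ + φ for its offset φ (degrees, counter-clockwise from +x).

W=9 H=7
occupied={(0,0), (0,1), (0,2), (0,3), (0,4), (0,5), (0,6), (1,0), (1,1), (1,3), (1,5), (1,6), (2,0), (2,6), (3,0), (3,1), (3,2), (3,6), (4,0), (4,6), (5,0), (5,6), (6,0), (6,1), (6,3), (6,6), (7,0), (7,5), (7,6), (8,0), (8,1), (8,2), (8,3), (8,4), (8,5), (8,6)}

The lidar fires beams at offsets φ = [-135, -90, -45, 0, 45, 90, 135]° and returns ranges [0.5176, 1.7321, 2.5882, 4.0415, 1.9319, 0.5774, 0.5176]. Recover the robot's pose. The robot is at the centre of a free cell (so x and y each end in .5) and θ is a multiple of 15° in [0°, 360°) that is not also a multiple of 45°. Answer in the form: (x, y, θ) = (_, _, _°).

(x, y, θ) = (2.5, 5.5, 330°)

Enumerate (i+0.5, j+0.5, θ) over the 27 free cells and 16 admissible headings. For each, cast all 7 beams and compare to the given ranges.
  (5.5, 1.5, 330°): beam 1 = 1.5529 ≠ 0.5176 ✗
  (6.5, 2.5, 165°): beam 1 = 1.7321 ≠ 0.5176 ✗
  (1.5, 2.5, 150°): beam 1 = 1.5529 ≠ 0.5176 ✗
  (1.5, 2.5, 195°): beam 1 = 0.5774 ≠ 0.5176 ✗
  (6.5, 4.5, 300°): beam 1 = 4.6587 ≠ 0.5176 ✗
  …
  (2.5, 5.5, 330°): r_1=0.5176, r_2=1.7321, r_3=2.5882, r_4=4.0415, r_5=1.9319, r_6=0.5774, r_7=0.5176 — all match ✓
Only this pose fits every beam.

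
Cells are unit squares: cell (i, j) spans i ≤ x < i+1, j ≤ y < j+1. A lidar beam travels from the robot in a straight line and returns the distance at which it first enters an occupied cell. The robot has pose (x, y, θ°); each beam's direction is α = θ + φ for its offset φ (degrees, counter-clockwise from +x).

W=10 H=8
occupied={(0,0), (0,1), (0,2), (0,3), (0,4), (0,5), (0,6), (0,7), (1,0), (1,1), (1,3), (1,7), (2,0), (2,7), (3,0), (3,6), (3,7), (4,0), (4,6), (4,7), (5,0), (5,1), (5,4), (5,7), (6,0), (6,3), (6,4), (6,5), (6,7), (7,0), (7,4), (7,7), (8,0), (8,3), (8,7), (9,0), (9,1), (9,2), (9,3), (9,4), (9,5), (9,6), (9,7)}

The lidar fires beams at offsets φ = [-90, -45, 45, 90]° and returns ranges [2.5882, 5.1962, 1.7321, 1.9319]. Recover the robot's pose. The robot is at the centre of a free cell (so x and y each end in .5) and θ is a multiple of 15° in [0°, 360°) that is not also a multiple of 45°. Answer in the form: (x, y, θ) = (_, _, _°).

(x, y, θ) = (3.5, 2.5, 105°)

Candidates: 37 free-cell centres × 16 headings = 592 poses. Raycast each; keep the one whose scan matches to 4 dp.
  (2.5, 4.5, 210°): beam 1 = 2.8868 ≠ 2.5882 ✗
  (7.5, 5.5, 285°): beam 1 = 0.5176 ≠ 2.5882 ✗
  (1.5, 5.5, 75°): beam 1 = 3.6235 ≠ 2.5882 ✗
  (1.5, 6.5, 60°): beam 1 = 4.0415 ≠ 2.5882 ✗
  (4.5, 1.5, 150°): beam 1 = 2.8868 ≠ 2.5882 ✗
  …
  (3.5, 2.5, 105°): r_1=2.5882, r_2=5.1962, r_3=1.7321, r_4=1.9319 — all match ✓
Only this pose fits every beam.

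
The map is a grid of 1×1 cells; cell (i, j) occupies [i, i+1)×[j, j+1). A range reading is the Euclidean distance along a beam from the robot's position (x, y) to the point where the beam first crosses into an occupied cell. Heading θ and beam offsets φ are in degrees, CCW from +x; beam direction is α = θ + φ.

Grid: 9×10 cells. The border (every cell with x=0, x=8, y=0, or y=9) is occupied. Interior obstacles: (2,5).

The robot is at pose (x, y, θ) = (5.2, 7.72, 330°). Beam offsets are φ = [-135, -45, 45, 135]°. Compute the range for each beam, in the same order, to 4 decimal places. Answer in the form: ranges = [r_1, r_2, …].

beam 1: φ=-135°, α=195°
  dir = (cos 195°, sin 195°) = (-0.9659, -0.2588); from cell (5,7)
  next x-line at t=0.2071, next y-line at t=2.7819; Δt_x=1.0353, Δt_y=3.8637
    x: enter (4,7) at t=0.2071
    x: enter (3,7) at t=1.2423
    x: enter (2,7) at t=2.2776
    y: enter (2,6) at t=2.7819
    x: enter (1,6) at t=3.3129
    x: enter (0,6) at t=4.3482 ← occupied
  → r_1 = 4.3482
beam 2: φ=-45°, α=285°
  dir = (cos 285°, sin 285°) = (0.2588, -0.9659); from cell (5,7)
  next x-line at t=3.0910, next y-line at t=0.7454; Δt_x=3.8637, Δt_y=1.0353
    y: enter (5,6) at t=0.7454
    y: enter (5,5) at t=1.7807
    y: enter (5,4) at t=2.8160
    x: enter (6,4) at t=3.0910
    y: enter (6,3) at t=3.8512
    y: enter (6,2) at t=4.8865
    y: enter (6,1) at t=5.9218
    x: enter (7,1) at t=6.9547
    y: enter (7,0) at t=6.9571 ← occupied
  → r_2 = 6.9571
beam 3: φ=45°, α=15°
  dir = (cos 15°, sin 15°) = (0.9659, 0.2588); from cell (5,7)
  next x-line at t=0.8282, next y-line at t=1.0818; Δt_x=1.0353, Δt_y=3.8637
    x: enter (6,7) at t=0.8282
    y: enter (6,8) at t=1.0818
    x: enter (7,8) at t=1.8635
    x: enter (8,8) at t=2.8988 ← occupied
  → r_3 = 2.8988
beam 4: φ=135°, α=105°
  dir = (cos 105°, sin 105°) = (-0.2588, 0.9659); from cell (5,7)
  next x-line at t=0.7727, next y-line at t=0.2899; Δt_x=3.8637, Δt_y=1.0353
    y: enter (5,8) at t=0.2899
    x: enter (4,8) at t=0.7727
    y: enter (4,9) at t=1.3252 ← occupied
  → r_4 = 1.3252

ranges = [4.3482, 6.9571, 2.8988, 1.3252]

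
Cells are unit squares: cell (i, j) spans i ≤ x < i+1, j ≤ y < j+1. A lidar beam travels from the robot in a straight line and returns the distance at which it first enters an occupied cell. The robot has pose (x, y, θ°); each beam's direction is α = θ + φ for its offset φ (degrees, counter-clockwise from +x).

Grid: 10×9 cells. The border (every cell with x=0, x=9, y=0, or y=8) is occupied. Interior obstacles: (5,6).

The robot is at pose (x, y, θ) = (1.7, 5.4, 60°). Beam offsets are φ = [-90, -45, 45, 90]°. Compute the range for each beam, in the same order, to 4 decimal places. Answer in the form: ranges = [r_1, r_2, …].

ranges = [8.4293, 3.4164, 2.6917, 0.8083]

beam 1: φ=-90°, α=330°
  dir = (cos 330°, sin 330°) = (0.8660, -0.5000); from cell (1,5)
  next x-line at t=0.3464, next y-line at t=0.8000; Δt_x=1.1547, Δt_y=2.0000
    x: enter (2,5) at t=0.3464
    y: enter (2,4) at t=0.8000
    x: enter (3,4) at t=1.5011
    x: enter (4,4) at t=2.6558
    y: enter (4,3) at t=2.8000
    x: enter (5,3) at t=3.8105
    y: enter (5,2) at t=4.8000
    x: enter (6,2) at t=4.9652
    x: enter (7,2) at t=6.1199
    y: enter (7,1) at t=6.8000
    x: enter (8,1) at t=7.2746
    x: enter (9,1) at t=8.4293 ← occupied
  → r_1 = 8.4293
beam 2: φ=-45°, α=15°
  dir = (cos 15°, sin 15°) = (0.9659, 0.2588); from cell (1,5)
  next x-line at t=0.3106, next y-line at t=2.3182; Δt_x=1.0353, Δt_y=3.8637
    x: enter (2,5) at t=0.3106
    x: enter (3,5) at t=1.3459
    y: enter (3,6) at t=2.3182
    x: enter (4,6) at t=2.3811
    x: enter (5,6) at t=3.4164 ← occupied
  → r_2 = 3.4164
beam 3: φ=45°, α=105°
  dir = (cos 105°, sin 105°) = (-0.2588, 0.9659); from cell (1,5)
  next x-line at t=2.7046, next y-line at t=0.6212; Δt_x=3.8637, Δt_y=1.0353
    y: enter (1,6) at t=0.6212
    y: enter (1,7) at t=1.6564
    y: enter (1,8) at t=2.6917 ← occupied
  → r_3 = 2.6917
beam 4: φ=90°, α=150°
  dir = (cos 150°, sin 150°) = (-0.8660, 0.5000); from cell (1,5)
  next x-line at t=0.8083, next y-line at t=1.2000; Δt_x=1.1547, Δt_y=2.0000
    x: enter (0,5) at t=0.8083 ← occupied
  → r_4 = 0.8083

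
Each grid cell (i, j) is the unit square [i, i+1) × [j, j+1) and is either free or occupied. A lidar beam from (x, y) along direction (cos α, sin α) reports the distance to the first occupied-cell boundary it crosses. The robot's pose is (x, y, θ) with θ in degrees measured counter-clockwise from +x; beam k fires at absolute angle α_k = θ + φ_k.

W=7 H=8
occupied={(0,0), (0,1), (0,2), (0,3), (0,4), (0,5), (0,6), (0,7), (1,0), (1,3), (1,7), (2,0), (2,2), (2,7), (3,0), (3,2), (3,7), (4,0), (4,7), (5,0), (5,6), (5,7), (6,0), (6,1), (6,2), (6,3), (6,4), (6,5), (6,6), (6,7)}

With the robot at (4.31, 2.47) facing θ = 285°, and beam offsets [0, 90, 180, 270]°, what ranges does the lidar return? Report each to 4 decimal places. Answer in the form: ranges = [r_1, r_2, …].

ranges = [1.5219, 1.7496, 4.6898, 0.3209]

beam 1: φ=0°, α=285°
  d=(0.2588,-0.9659)  start (4,2)  tX=2.6660 tY=0.4866  stride 1/|dx|=3.8637 1/|dy|=1.0353
    cross y-line → (4,1), t=0.4866
    cross y-line → (4,0), t=1.5219 (wall)
  → r_1 = 1.5219
beam 2: φ=90°, α=15°
  d=(0.9659,0.2588)  start (4,2)  tX=0.7143 tY=2.0478  stride 1/|dx|=1.0353 1/|dy|=3.8637
    cross x-line → (5,2), t=0.7143
    cross x-line → (6,2), t=1.7496 (wall)
  → r_2 = 1.7496
beam 3: φ=180°, α=105°
  d=(-0.2588,0.9659)  start (4,2)  tX=1.1977 tY=0.5487  stride 1/|dx|=3.8637 1/|dy|=1.0353
    cross y-line → (4,3), t=0.5487
    cross x-line → (3,3), t=1.1977
    cross y-line → (3,4), t=1.5840
    cross y-line → (3,5), t=2.6192
    cross y-line → (3,6), t=3.6545
    cross y-line → (3,7), t=4.6898 (wall)
  → r_3 = 4.6898
beam 4: φ=270°, α=195°
  d=(-0.9659,-0.2588)  start (4,2)  tX=0.3209 tY=1.8159  stride 1/|dx|=1.0353 1/|dy|=3.8637
    cross x-line → (3,2), t=0.3209 (wall)
  → r_4 = 0.3209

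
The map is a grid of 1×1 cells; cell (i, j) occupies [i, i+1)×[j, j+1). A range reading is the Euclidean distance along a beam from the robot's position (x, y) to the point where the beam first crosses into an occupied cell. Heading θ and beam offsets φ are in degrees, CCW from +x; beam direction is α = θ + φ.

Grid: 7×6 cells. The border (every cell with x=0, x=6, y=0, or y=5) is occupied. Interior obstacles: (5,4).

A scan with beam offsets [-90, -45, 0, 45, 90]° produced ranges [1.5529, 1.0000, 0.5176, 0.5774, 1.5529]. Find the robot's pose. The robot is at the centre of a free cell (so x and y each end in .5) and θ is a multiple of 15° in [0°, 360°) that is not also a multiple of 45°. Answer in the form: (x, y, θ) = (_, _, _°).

(x, y, θ) = (5.5, 2.5, 345°)

Candidates: 19 free-cell centres × 16 headings = 304 poses. Raycast each; keep the one whose scan matches to 4 dp.
  (2.5, 4.5, 105°): beam 1 = 1.9319 ≠ 1.5529 ✗
  (2.5, 1.5, 330°): beam 1 = 0.5774 ≠ 1.5529 ✗
  (2.5, 2.5, 240°): beam 1 = 1.7321 ≠ 1.5529 ✗
  (1.5, 1.5, 15°): beam 1 = 0.5176 ≠ 1.5529 ✗
  …
  (5.5, 2.5, 345°): r_1=1.5529, r_2=1.0000, r_3=0.5176, r_4=0.5774, r_5=1.5529 — all match ✓
No second candidate reproduces the full scan.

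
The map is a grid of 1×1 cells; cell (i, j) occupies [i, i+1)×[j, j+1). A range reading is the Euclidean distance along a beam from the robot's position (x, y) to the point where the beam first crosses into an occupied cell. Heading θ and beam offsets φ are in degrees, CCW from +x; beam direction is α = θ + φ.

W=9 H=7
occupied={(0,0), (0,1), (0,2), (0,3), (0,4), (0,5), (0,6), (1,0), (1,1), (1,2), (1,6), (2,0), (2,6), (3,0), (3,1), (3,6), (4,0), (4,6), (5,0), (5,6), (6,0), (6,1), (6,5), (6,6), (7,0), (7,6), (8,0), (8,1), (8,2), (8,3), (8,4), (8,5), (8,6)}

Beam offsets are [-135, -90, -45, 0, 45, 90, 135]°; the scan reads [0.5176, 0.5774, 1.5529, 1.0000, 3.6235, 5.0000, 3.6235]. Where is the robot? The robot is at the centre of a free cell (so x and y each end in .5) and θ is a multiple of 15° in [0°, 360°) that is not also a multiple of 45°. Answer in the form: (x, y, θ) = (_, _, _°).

(x, y, θ) = (2.5, 2.5, 300°)

Candidates: 30 free-cell centres × 16 headings = 480 poses. Raycast each; keep the one whose scan matches to 4 dp.
  (3.5, 2.5, 30°): beam 3 = 2.5882 ≠ 1.5529 ✗
  (7.5, 3.5, 15°): beam 1 = 1.7321 ≠ 0.5176 ✗
  (4.5, 3.5, 345°): beam 1 = 2.8868 ≠ 0.5176 ✗
  (2.5, 2.5, 330°): beam 2 = 1.0000 ≠ 0.5774 ✗
  …
  (2.5, 2.5, 300°): r_1=0.5176, r_2=0.5774, r_3=1.5529, r_4=1.0000, r_5=3.6235, r_6=5.0000, r_7=3.6235 — all match ✓
No second candidate reproduces the full scan.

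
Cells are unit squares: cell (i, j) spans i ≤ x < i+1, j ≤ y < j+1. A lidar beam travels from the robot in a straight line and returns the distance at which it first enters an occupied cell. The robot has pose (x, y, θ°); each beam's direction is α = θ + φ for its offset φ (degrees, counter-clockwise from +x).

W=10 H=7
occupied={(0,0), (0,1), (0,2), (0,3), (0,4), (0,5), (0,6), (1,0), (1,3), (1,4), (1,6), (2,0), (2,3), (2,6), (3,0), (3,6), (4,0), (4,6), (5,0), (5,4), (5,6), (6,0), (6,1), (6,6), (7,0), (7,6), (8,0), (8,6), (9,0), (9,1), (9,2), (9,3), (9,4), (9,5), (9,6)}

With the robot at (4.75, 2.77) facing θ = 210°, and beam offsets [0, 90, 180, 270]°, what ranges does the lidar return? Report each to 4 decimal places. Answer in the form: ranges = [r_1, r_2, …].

ranges = [3.5400, 2.0438, 4.9075, 3.7297]

beam 1: φ=0°, α=210°
  dir = (cos 210°, sin 210°) = (-0.8660, -0.5000); from cell (4,2)
  next x-line at t=0.8660, next y-line at t=1.5400; Δt_x=1.1547, Δt_y=2.0000
    x: enter (3,2) at t=0.8660
    y: enter (3,1) at t=1.5400
    x: enter (2,1) at t=2.0207
    x: enter (1,1) at t=3.1754
    y: enter (1,0) at t=3.5400 ← occupied
  → r_1 = 3.5400
beam 2: φ=90°, α=300°
  dir = (cos 300°, sin 300°) = (0.5000, -0.8660); from cell (4,2)
  next x-line at t=0.5000, next y-line at t=0.8891; Δt_x=2.0000, Δt_y=1.1547
    x: enter (5,2) at t=0.5000
    y: enter (5,1) at t=0.8891
    y: enter (5,0) at t=2.0438 ← occupied
  → r_2 = 2.0438
beam 3: φ=180°, α=30°
  dir = (cos 30°, sin 30°) = (0.8660, 0.5000); from cell (4,2)
  next x-line at t=0.2887, next y-line at t=0.4600; Δt_x=1.1547, Δt_y=2.0000
    x: enter (5,2) at t=0.2887
    y: enter (5,3) at t=0.4600
    x: enter (6,3) at t=1.4434
    y: enter (6,4) at t=2.4600
    x: enter (7,4) at t=2.5981
    x: enter (8,4) at t=3.7528
    y: enter (8,5) at t=4.4600
    x: enter (9,5) at t=4.9075 ← occupied
  → r_3 = 4.9075
beam 4: φ=270°, α=120°
  dir = (cos 120°, sin 120°) = (-0.5000, 0.8660); from cell (4,2)
  next x-line at t=1.5000, next y-line at t=0.2656; Δt_x=2.0000, Δt_y=1.1547
    y: enter (4,3) at t=0.2656
    y: enter (4,4) at t=1.4203
    x: enter (3,4) at t=1.5000
    y: enter (3,5) at t=2.5750
    x: enter (2,5) at t=3.5000
    y: enter (2,6) at t=3.7297 ← occupied
  → r_4 = 3.7297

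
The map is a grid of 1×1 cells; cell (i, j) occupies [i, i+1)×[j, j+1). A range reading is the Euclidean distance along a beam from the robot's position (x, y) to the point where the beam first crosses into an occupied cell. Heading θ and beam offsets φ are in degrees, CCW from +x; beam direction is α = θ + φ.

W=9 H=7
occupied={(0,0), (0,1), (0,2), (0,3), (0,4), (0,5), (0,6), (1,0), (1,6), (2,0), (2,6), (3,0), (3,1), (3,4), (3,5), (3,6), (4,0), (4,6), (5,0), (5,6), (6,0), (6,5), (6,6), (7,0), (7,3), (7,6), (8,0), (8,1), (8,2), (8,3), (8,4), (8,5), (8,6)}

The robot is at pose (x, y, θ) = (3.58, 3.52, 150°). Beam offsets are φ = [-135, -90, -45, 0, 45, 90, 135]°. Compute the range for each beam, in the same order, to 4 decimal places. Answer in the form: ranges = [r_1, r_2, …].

ranges = [4.5759, 0.5543, 0.4969, 2.9791, 2.6710, 2.9098, 1.5736]

beam 1: φ=-135°, α=15°
  cosα=0.9659 sinα=0.2588 | (3,3) | tMaxX 0.4348 tMaxY 1.8546 | tΔX 1.0353 tΔY 3.8637
    t=0.4348 [x] (4,3)
    t=1.4701 [x] (5,3)
    t=1.8546 [y] (5,4)
    t=2.5054 [x] (6,4)
    t=3.5406 [x] (7,4)
    t=4.5759 [x] (8,4) — stop
  → r_1 = 4.5759
beam 2: φ=-90°, α=60°
  cosα=0.5000 sinα=0.8660 | (3,3) | tMaxX 0.8400 tMaxY 0.5543 | tΔX 2.0000 tΔY 1.1547
    t=0.5543 [y] (3,4) — stop
  → r_2 = 0.5543
beam 3: φ=-45°, α=105°
  cosα=-0.2588 sinα=0.9659 | (3,3) | tMaxX 2.2409 tMaxY 0.4969 | tΔX 3.8637 tΔY 1.0353
    t=0.4969 [y] (3,4) — stop
  → r_3 = 0.4969
beam 4: φ=0°, α=150°
  cosα=-0.8660 sinα=0.5000 | (3,3) | tMaxX 0.6697 tMaxY 0.9600 | tΔX 1.1547 tΔY 2.0000
    t=0.6697 [x] (2,3)
    t=0.9600 [y] (2,4)
    t=1.8244 [x] (1,4)
    t=2.9600 [y] (1,5)
    t=2.9791 [x] (0,5) — stop
  → r_4 = 2.9791
beam 5: φ=45°, α=195°
  cosα=-0.9659 sinα=-0.2588 | (3,3) | tMaxX 0.6005 tMaxY 2.0091 | tΔX 1.0353 tΔY 3.8637
    t=0.6005 [x] (2,3)
    t=1.6357 [x] (1,3)
    t=2.0091 [y] (1,2)
    t=2.6710 [x] (0,2) — stop
  → r_5 = 2.6710
beam 6: φ=90°, α=240°
  cosα=-0.5000 sinα=-0.8660 | (3,3) | tMaxX 1.1600 tMaxY 0.6004 | tΔX 2.0000 tΔY 1.1547
    t=0.6004 [y] (3,2)
    t=1.1600 [x] (2,2)
    t=1.7551 [y] (2,1)
    t=2.9098 [y] (2,0) — stop
  → r_6 = 2.9098
beam 7: φ=135°, α=285°
  cosα=0.2588 sinα=-0.9659 | (3,3) | tMaxX 1.6228 tMaxY 0.5383 | tΔX 3.8637 tΔY 1.0353
    t=0.5383 [y] (3,2)
    t=1.5736 [y] (3,1) — stop
  → r_7 = 1.5736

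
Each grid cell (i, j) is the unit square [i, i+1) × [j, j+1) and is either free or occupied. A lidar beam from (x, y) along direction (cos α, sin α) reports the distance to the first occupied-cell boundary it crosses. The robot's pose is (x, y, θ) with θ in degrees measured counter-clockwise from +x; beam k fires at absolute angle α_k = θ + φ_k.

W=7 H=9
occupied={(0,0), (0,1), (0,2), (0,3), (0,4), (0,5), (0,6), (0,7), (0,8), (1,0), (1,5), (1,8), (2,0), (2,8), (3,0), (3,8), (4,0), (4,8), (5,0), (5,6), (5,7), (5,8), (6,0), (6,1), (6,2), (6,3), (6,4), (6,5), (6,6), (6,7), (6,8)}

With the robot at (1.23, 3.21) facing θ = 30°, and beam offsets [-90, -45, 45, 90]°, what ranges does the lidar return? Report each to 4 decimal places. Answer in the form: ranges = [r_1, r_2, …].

beam 1: φ=-90°, α=300°
  d=(0.5000,-0.8660)  start (1,3)  tX=1.5400 tY=0.2425  stride 1/|dx|=2.0000 1/|dy|=1.1547
    cross y-line → (1,2), t=0.2425
    cross y-line → (1,1), t=1.3972
    cross x-line → (2,1), t=1.5400
    cross y-line → (2,0), t=2.5519 (wall)
  → r_1 = 2.5519
beam 2: φ=-45°, α=345°
  d=(0.9659,-0.2588)  start (1,3)  tX=0.7972 tY=0.8114  stride 1/|dx|=1.0353 1/|dy|=3.8637
    cross x-line → (2,3), t=0.7972
    cross y-line → (2,2), t=0.8114
    cross x-line → (3,2), t=1.8324
    cross x-line → (4,2), t=2.8677
    cross x-line → (5,2), t=3.9030
    cross y-line → (5,1), t=4.6751
    cross x-line → (6,1), t=4.9383 (wall)
  → r_2 = 4.9383
beam 3: φ=45°, α=75°
  d=(0.2588,0.9659)  start (1,3)  tX=2.9751 tY=0.8179  stride 1/|dx|=3.8637 1/|dy|=1.0353
    cross y-line → (1,4), t=0.8179
    cross y-line → (1,5), t=1.8531 (wall)
  → r_3 = 1.8531
beam 4: φ=90°, α=120°
  d=(-0.5000,0.8660)  start (1,3)  tX=0.4600 tY=0.9122  stride 1/|dx|=2.0000 1/|dy|=1.1547
    cross x-line → (0,3), t=0.4600 (wall)
  → r_4 = 0.4600

ranges = [2.5519, 4.9383, 1.8531, 0.4600]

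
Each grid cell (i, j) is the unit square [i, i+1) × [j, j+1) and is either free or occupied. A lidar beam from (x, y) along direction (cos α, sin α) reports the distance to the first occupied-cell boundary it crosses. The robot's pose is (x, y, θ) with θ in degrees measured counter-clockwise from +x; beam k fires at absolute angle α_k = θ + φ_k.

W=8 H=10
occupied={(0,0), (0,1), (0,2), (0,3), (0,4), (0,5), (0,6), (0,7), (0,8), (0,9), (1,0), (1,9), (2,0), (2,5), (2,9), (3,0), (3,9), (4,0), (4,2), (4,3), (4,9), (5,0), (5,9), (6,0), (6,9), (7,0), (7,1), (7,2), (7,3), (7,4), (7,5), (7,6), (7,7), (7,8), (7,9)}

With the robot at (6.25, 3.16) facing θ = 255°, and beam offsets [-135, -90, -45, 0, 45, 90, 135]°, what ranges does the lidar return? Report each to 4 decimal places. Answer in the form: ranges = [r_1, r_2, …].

beam 1: φ=-135°, α=120°
  direction (-0.5000, 0.8660); cell (6,3); t to first gridline: x 0.5000, y 0.9699 (then +2.0000 / +1.1547)
    (5,3) via x @ 0.5000
    (5,4) via y @ 0.9699
    (5,5) via y @ 2.1246
    (4,5) via x @ 2.5000
    (4,6) via y @ 3.2793
    (4,7) via y @ 4.4341
    (3,7) via x @ 4.5000
    (3,8) via y @ 5.5888
    (2,8) via x @ 6.5000
    (2,9) via y @ 6.7435  # hit
  → r_1 = 6.7435
beam 2: φ=-90°, α=165°
  direction (-0.9659, 0.2588); cell (6,3); t to first gridline: x 0.2588, y 3.2455 (then +1.0353 / +3.8637)
    (5,3) via x @ 0.2588
    (4,3) via x @ 1.2941  # hit
  → r_2 = 1.2941
beam 3: φ=-45°, α=210°
  direction (-0.8660, -0.5000); cell (6,3); t to first gridline: x 0.2887, y 0.3200 (then +1.1547 / +2.0000)
    (5,3) via x @ 0.2887
    (5,2) via y @ 0.3200
    (4,2) via x @ 1.4434  # hit
  → r_3 = 1.4434
beam 4: φ=0°, α=255°
  direction (-0.2588, -0.9659); cell (6,3); t to first gridline: x 0.9659, y 0.1656 (then +3.8637 / +1.0353)
    (6,2) via y @ 0.1656
    (5,2) via x @ 0.9659
    (5,1) via y @ 1.2009
    (5,0) via y @ 2.2362  # hit
  → r_4 = 2.2362
beam 5: φ=45°, α=300°
  direction (0.5000, -0.8660); cell (6,3); t to first gridline: x 1.5000, y 0.1848 (then +2.0000 / +1.1547)
    (6,2) via y @ 0.1848
    (6,1) via y @ 1.3395
    (7,1) via x @ 1.5000  # hit
  → r_5 = 1.5000
beam 6: φ=90°, α=345°
  direction (0.9659, -0.2588); cell (6,3); t to first gridline: x 0.7765, y 0.6182 (then +1.0353 / +3.8637)
    (6,2) via y @ 0.6182
    (7,2) via x @ 0.7765  # hit
  → r_6 = 0.7765
beam 7: φ=135°, α=30°
  direction (0.8660, 0.5000); cell (6,3); t to first gridline: x 0.8660, y 1.6800 (then +1.1547 / +2.0000)
    (7,3) via x @ 0.8660  # hit
  → r_7 = 0.8660

ranges = [6.7435, 1.2941, 1.4434, 2.2362, 1.5000, 0.7765, 0.8660]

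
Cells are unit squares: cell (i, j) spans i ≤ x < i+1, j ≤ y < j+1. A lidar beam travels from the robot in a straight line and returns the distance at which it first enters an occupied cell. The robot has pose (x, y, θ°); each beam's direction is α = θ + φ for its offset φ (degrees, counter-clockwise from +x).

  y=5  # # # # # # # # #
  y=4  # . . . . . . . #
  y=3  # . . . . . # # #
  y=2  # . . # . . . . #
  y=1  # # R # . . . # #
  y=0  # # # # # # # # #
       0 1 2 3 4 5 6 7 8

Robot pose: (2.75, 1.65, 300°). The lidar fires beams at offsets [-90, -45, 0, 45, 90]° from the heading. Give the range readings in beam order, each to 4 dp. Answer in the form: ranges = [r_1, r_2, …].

ranges = [0.8660, 0.6729, 0.5000, 0.2588, 0.2887]

beam 1: φ=-90°, α=210°
  cosα=-0.8660 sinα=-0.5000 | (2,1) | tMaxX 0.8660 tMaxY 1.3000 | tΔX 1.1547 tΔY 2.0000
    t=0.8660 [x] (1,1) — stop
  → r_1 = 0.8660
beam 2: φ=-45°, α=255°
  cosα=-0.2588 sinα=-0.9659 | (2,1) | tMaxX 2.8978 tMaxY 0.6729 | tΔX 3.8637 tΔY 1.0353
    t=0.6729 [y] (2,0) — stop
  → r_2 = 0.6729
beam 3: φ=0°, α=300°
  cosα=0.5000 sinα=-0.8660 | (2,1) | tMaxX 0.5000 tMaxY 0.7506 | tΔX 2.0000 tΔY 1.1547
    t=0.5000 [x] (3,1) — stop
  → r_3 = 0.5000
beam 4: φ=45°, α=345°
  cosα=0.9659 sinα=-0.2588 | (2,1) | tMaxX 0.2588 tMaxY 2.5114 | tΔX 1.0353 tΔY 3.8637
    t=0.2588 [x] (3,1) — stop
  → r_4 = 0.2588
beam 5: φ=90°, α=30°
  cosα=0.8660 sinα=0.5000 | (2,1) | tMaxX 0.2887 tMaxY 0.7000 | tΔX 1.1547 tΔY 2.0000
    t=0.2887 [x] (3,1) — stop
  → r_5 = 0.2887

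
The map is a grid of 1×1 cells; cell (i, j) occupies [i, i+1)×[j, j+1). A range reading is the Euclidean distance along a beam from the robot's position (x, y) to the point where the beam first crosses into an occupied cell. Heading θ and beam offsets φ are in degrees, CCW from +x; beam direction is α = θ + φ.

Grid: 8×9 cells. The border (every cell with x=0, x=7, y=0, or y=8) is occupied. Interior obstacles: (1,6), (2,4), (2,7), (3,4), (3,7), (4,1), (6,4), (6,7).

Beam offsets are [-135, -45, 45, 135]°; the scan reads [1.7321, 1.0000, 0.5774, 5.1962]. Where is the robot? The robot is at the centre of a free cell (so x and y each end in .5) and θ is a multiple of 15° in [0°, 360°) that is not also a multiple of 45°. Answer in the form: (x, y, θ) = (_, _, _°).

Candidates: 34 free-cell centres × 16 headings = 544 poses. Raycast each; keep the one whose scan matches to 4 dp.
  (5.5, 5.5, 30°): beam 1 = 3.6235 ≠ 1.7321 ✗
  (2.5, 6.5, 30°): beam 1 = 1.5529 ≠ 1.7321 ✗
  (1.5, 1.5, 255°): beam 1 = 1.0000 ≠ 1.7321 ✗
  (1.5, 7.5, 345°): beam 1 = 0.5774 ≠ 1.7321 ✗
  …
  (6.5, 2.5, 345°): r_1=1.7321, r_2=1.0000, r_3=0.5774, r_4=5.1962 — all match ✓
Unique over the lattice → pose = (6.5, 2.5, 345°).

(x, y, θ) = (6.5, 2.5, 345°)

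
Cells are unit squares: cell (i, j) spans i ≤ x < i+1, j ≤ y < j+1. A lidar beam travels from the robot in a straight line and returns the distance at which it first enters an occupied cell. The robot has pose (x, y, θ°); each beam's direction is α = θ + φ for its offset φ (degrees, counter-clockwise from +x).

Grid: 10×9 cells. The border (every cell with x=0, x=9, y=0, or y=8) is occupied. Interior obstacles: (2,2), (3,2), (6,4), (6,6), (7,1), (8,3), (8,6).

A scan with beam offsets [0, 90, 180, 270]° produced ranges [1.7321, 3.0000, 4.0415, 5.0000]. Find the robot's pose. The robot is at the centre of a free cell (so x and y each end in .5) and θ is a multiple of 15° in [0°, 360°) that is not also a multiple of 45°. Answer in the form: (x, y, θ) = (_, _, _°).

Candidates: 49 free-cell centres × 16 headings = 784 poses. Raycast each; keep the one whose scan matches to 4 dp.
  (4.5, 3.5, 330°): beam 1 = 3.0000 ≠ 1.7321 ✗
  (3.5, 3.5, 345°): beam 1 = 5.6940 ≠ 1.7321 ✗
  (1.5, 2.5, 165°): beam 1 = 0.5176 ≠ 1.7321 ✗
  …
  (4.5, 6.5, 60°): r_1=1.7321, r_2=3.0000, r_3=4.0415, r_4=5.0000 — all match ✓
Only this pose fits every beam.

(x, y, θ) = (4.5, 6.5, 60°)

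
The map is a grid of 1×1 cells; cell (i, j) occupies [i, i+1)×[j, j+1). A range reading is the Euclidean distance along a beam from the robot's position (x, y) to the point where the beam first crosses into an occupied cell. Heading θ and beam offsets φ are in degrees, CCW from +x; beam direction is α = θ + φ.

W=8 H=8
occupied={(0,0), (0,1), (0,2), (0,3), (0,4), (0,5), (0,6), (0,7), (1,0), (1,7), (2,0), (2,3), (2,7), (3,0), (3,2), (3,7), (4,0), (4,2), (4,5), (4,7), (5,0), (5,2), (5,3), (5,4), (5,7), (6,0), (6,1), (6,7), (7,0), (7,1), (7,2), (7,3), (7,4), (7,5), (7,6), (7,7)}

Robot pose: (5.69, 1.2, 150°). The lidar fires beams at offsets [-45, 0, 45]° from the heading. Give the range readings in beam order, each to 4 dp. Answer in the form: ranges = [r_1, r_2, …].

ranges = [0.8282, 1.6000, 0.7727]

beam 1: φ=-45°, α=105°
  d=(-0.2588,0.9659)  start (5,1)  tX=2.6660 tY=0.8282  stride 1/|dx|=3.8637 1/|dy|=1.0353
    cross y-line → (5,2), t=0.8282 (wall)
  → r_1 = 0.8282
beam 2: φ=0°, α=150°
  d=(-0.8660,0.5000)  start (5,1)  tX=0.7967 tY=1.6000  stride 1/|dx|=1.1547 1/|dy|=2.0000
    cross x-line → (4,1), t=0.7967
    cross y-line → (4,2), t=1.6000 (wall)
  → r_2 = 1.6000
beam 3: φ=45°, α=195°
  d=(-0.9659,-0.2588)  start (5,1)  tX=0.7143 tY=0.7727  stride 1/|dx|=1.0353 1/|dy|=3.8637
    cross x-line → (4,1), t=0.7143
    cross y-line → (4,0), t=0.7727 (wall)
  → r_3 = 0.7727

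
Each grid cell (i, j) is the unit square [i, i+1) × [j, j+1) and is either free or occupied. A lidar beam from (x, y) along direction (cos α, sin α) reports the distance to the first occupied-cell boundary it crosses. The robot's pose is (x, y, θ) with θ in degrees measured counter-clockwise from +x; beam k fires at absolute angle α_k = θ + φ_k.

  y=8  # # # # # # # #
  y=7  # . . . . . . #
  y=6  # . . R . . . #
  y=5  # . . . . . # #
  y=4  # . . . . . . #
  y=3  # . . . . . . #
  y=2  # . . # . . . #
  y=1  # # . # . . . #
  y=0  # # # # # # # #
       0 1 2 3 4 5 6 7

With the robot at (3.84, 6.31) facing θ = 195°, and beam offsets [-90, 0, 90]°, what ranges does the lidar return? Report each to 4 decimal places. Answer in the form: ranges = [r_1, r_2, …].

beam 1: φ=-90°, α=105°
  cosα=-0.2588 sinα=0.9659 | (3,6) | tMaxX 3.2455 tMaxY 0.7143 | tΔX 3.8637 tΔY 1.0353
    t=0.7143 [y] (3,7)
    t=1.7496 [y] (3,8) — stop
  → r_1 = 1.7496
beam 2: φ=0°, α=195°
  cosα=-0.9659 sinα=-0.2588 | (3,6) | tMaxX 0.8696 tMaxY 1.1977 | tΔX 1.0353 tΔY 3.8637
    t=0.8696 [x] (2,6)
    t=1.1977 [y] (2,5)
    t=1.9049 [x] (1,5)
    t=2.9402 [x] (0,5) — stop
  → r_2 = 2.9402
beam 3: φ=90°, α=285°
  cosα=0.2588 sinα=-0.9659 | (3,6) | tMaxX 0.6182 tMaxY 0.3209 | tΔX 3.8637 tΔY 1.0353
    t=0.3209 [y] (3,5)
    t=0.6182 [x] (4,5)
    t=1.3562 [y] (4,4)
    t=2.3915 [y] (4,3)
    t=3.4268 [y] (4,2)
    t=4.4620 [y] (4,1)
    t=4.4819 [x] (5,1)
    t=5.4973 [y] (5,0) — stop
  → r_3 = 5.4973

ranges = [1.7496, 2.9402, 5.4973]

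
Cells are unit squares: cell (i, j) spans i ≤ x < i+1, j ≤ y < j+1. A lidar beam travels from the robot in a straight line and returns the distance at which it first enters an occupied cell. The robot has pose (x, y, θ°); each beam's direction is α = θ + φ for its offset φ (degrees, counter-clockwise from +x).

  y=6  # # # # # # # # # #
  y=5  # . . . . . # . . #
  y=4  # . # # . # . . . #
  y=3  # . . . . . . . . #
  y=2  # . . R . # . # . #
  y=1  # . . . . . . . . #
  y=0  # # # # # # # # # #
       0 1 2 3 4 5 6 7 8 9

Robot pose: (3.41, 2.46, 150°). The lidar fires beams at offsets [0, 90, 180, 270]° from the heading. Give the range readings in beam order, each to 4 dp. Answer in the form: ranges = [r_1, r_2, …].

beam 1: φ=0°, α=150°
  dir = (cos 150°, sin 150°) = (-0.8660, 0.5000); from cell (3,2)
  next x-line at t=0.4734, next y-line at t=1.0800; Δt_x=1.1547, Δt_y=2.0000
    x: enter (2,2) at t=0.4734
    y: enter (2,3) at t=1.0800
    x: enter (1,3) at t=1.6281
    x: enter (0,3) at t=2.7828 ← occupied
  → r_1 = 2.7828
beam 2: φ=90°, α=240°
  dir = (cos 240°, sin 240°) = (-0.5000, -0.8660); from cell (3,2)
  next x-line at t=0.8200, next y-line at t=0.5312; Δt_x=2.0000, Δt_y=1.1547
    y: enter (3,1) at t=0.5312
    x: enter (2,1) at t=0.8200
    y: enter (2,0) at t=1.6859 ← occupied
  → r_2 = 1.6859
beam 3: φ=180°, α=330°
  dir = (cos 330°, sin 330°) = (0.8660, -0.5000); from cell (3,2)
  next x-line at t=0.6813, next y-line at t=0.9200; Δt_x=1.1547, Δt_y=2.0000
    x: enter (4,2) at t=0.6813
    y: enter (4,1) at t=0.9200
    x: enter (5,1) at t=1.8360
    y: enter (5,0) at t=2.9200 ← occupied
  → r_3 = 2.9200
beam 4: φ=270°, α=60°
  dir = (cos 60°, sin 60°) = (0.5000, 0.8660); from cell (3,2)
  next x-line at t=1.1800, next y-line at t=0.6235; Δt_x=2.0000, Δt_y=1.1547
    y: enter (3,3) at t=0.6235
    x: enter (4,3) at t=1.1800
    y: enter (4,4) at t=1.7782
    y: enter (4,5) at t=2.9329
    x: enter (5,5) at t=3.1800
    y: enter (5,6) at t=4.0876 ← occupied
  → r_4 = 4.0876

ranges = [2.7828, 1.6859, 2.9200, 4.0876]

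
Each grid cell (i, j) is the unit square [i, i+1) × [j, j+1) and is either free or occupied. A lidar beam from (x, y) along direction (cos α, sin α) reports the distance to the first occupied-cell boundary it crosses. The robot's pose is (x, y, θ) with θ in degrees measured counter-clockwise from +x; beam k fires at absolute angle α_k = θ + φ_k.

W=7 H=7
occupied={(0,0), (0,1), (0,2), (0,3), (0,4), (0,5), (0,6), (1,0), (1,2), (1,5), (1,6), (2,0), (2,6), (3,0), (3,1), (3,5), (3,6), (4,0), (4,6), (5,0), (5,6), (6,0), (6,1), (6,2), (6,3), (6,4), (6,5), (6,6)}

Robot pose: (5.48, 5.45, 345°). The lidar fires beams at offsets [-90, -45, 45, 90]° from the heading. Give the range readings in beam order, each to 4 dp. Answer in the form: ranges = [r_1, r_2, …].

beam 1: φ=-90°, α=255°
  d=(-0.2588,-0.9659)  start (5,5)  tX=1.8546 tY=0.4659  stride 1/|dx|=3.8637 1/|dy|=1.0353
    cross y-line → (5,4), t=0.4659
    cross y-line → (5,3), t=1.5012
    cross x-line → (4,3), t=1.8546
    cross y-line → (4,2), t=2.5364
    cross y-line → (4,1), t=3.5717
    cross y-line → (4,0), t=4.6070 (wall)
  → r_1 = 4.6070
beam 2: φ=-45°, α=300°
  d=(0.5000,-0.8660)  start (5,5)  tX=1.0400 tY=0.5196  stride 1/|dx|=2.0000 1/|dy|=1.1547
    cross y-line → (5,4), t=0.5196
    cross x-line → (6,4), t=1.0400 (wall)
  → r_2 = 1.0400
beam 3: φ=45°, α=30°
  d=(0.8660,0.5000)  start (5,5)  tX=0.6004 tY=1.1000  stride 1/|dx|=1.1547 1/|dy|=2.0000
    cross x-line → (6,5), t=0.6004 (wall)
  → r_3 = 0.6004
beam 4: φ=90°, α=75°
  d=(0.2588,0.9659)  start (5,5)  tX=2.0091 tY=0.5694  stride 1/|dx|=3.8637 1/|dy|=1.0353
    cross y-line → (5,6), t=0.5694 (wall)
  → r_4 = 0.5694

ranges = [4.6070, 1.0400, 0.6004, 0.5694]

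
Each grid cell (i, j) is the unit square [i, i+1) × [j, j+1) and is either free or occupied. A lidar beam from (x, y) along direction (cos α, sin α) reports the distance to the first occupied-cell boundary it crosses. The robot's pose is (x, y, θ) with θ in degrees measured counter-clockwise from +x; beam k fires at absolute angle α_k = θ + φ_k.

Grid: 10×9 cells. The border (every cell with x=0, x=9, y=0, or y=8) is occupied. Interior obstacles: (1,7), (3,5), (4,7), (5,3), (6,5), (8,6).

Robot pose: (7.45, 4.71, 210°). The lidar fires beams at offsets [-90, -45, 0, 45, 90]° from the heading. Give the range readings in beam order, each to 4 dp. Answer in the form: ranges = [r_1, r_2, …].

beam 1: φ=-90°, α=120°
  dir = (cos 120°, sin 120°) = (-0.5000, 0.8660); from cell (7,4)
  next x-line at t=0.9000, next y-line at t=0.3349; Δt_x=2.0000, Δt_y=1.1547
    y: enter (7,5) at t=0.3349
    x: enter (6,5) at t=0.9000 ← occupied
  → r_1 = 0.9000
beam 2: φ=-45°, α=165°
  dir = (cos 165°, sin 165°) = (-0.9659, 0.2588); from cell (7,4)
  next x-line at t=0.4659, next y-line at t=1.1205; Δt_x=1.0353, Δt_y=3.8637
    x: enter (6,4) at t=0.4659
    y: enter (6,5) at t=1.1205 ← occupied
  → r_2 = 1.1205
beam 3: φ=0°, α=210°
  dir = (cos 210°, sin 210°) = (-0.8660, -0.5000); from cell (7,4)
  next x-line at t=0.5196, next y-line at t=1.4200; Δt_x=1.1547, Δt_y=2.0000
    x: enter (6,4) at t=0.5196
    y: enter (6,3) at t=1.4200
    x: enter (5,3) at t=1.6743 ← occupied
  → r_3 = 1.6743
beam 4: φ=45°, α=255°
  dir = (cos 255°, sin 255°) = (-0.2588, -0.9659); from cell (7,4)
  next x-line at t=1.7387, next y-line at t=0.7350; Δt_x=3.8637, Δt_y=1.0353
    y: enter (7,3) at t=0.7350
    x: enter (6,3) at t=1.7387
    y: enter (6,2) at t=1.7703
    y: enter (6,1) at t=2.8056
    y: enter (6,0) at t=3.8409 ← occupied
  → r_4 = 3.8409
beam 5: φ=90°, α=300°
  dir = (cos 300°, sin 300°) = (0.5000, -0.8660); from cell (7,4)
  next x-line at t=1.1000, next y-line at t=0.8198; Δt_x=2.0000, Δt_y=1.1547
    y: enter (7,3) at t=0.8198
    x: enter (8,3) at t=1.1000
    y: enter (8,2) at t=1.9745
    x: enter (9,2) at t=3.1000 ← occupied
  → r_5 = 3.1000

ranges = [0.9000, 1.1205, 1.6743, 3.8409, 3.1000]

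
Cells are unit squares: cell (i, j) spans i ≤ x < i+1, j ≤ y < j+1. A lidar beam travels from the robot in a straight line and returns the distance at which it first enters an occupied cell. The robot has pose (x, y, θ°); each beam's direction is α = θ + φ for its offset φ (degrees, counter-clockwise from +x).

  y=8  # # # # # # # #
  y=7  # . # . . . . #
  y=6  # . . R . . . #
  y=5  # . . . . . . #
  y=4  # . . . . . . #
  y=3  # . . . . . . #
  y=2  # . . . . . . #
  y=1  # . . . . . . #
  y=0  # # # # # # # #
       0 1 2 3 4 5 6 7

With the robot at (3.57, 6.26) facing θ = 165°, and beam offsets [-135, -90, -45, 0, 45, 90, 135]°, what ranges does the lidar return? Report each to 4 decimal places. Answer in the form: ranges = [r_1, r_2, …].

ranges = [3.4800, 1.8014, 1.1400, 2.6607, 2.9676, 5.4456, 6.0737]

beam 1: φ=-135°, α=30°
  dir = (cos 30°, sin 30°) = (0.8660, 0.5000); from cell (3,6)
  next x-line at t=0.4965, next y-line at t=1.4800; Δt_x=1.1547, Δt_y=2.0000
    x: enter (4,6) at t=0.4965
    y: enter (4,7) at t=1.4800
    x: enter (5,7) at t=1.6512
    x: enter (6,7) at t=2.8059
    y: enter (6,8) at t=3.4800 ← occupied
  → r_1 = 3.4800
beam 2: φ=-90°, α=75°
  dir = (cos 75°, sin 75°) = (0.2588, 0.9659); from cell (3,6)
  next x-line at t=1.6614, next y-line at t=0.7661; Δt_x=3.8637, Δt_y=1.0353
    y: enter (3,7) at t=0.7661
    x: enter (4,7) at t=1.6614
    y: enter (4,8) at t=1.8014 ← occupied
  → r_2 = 1.8014
beam 3: φ=-45°, α=120°
  dir = (cos 120°, sin 120°) = (-0.5000, 0.8660); from cell (3,6)
  next x-line at t=1.1400, next y-line at t=0.8545; Δt_x=2.0000, Δt_y=1.1547
    y: enter (3,7) at t=0.8545
    x: enter (2,7) at t=1.1400 ← occupied
  → r_3 = 1.1400
beam 4: φ=0°, α=165°
  dir = (cos 165°, sin 165°) = (-0.9659, 0.2588); from cell (3,6)
  next x-line at t=0.5901, next y-line at t=2.8591; Δt_x=1.0353, Δt_y=3.8637
    x: enter (2,6) at t=0.5901
    x: enter (1,6) at t=1.6254
    x: enter (0,6) at t=2.6607 ← occupied
  → r_4 = 2.6607
beam 5: φ=45°, α=210°
  dir = (cos 210°, sin 210°) = (-0.8660, -0.5000); from cell (3,6)
  next x-line at t=0.6582, next y-line at t=0.5200; Δt_x=1.1547, Δt_y=2.0000
    y: enter (3,5) at t=0.5200
    x: enter (2,5) at t=0.6582
    x: enter (1,5) at t=1.8129
    y: enter (1,4) at t=2.5200
    x: enter (0,4) at t=2.9676 ← occupied
  → r_5 = 2.9676
beam 6: φ=90°, α=255°
  dir = (cos 255°, sin 255°) = (-0.2588, -0.9659); from cell (3,6)
  next x-line at t=2.2023, next y-line at t=0.2692; Δt_x=3.8637, Δt_y=1.0353
    y: enter (3,5) at t=0.2692
    y: enter (3,4) at t=1.3044
    x: enter (2,4) at t=2.2023
    y: enter (2,3) at t=2.3397
    y: enter (2,2) at t=3.3750
    y: enter (2,1) at t=4.4103
    y: enter (2,0) at t=5.4456 ← occupied
  → r_6 = 5.4456
beam 7: φ=135°, α=300°
  dir = (cos 300°, sin 300°) = (0.5000, -0.8660); from cell (3,6)
  next x-line at t=0.8600, next y-line at t=0.3002; Δt_x=2.0000, Δt_y=1.1547
    y: enter (3,5) at t=0.3002
    x: enter (4,5) at t=0.8600
    y: enter (4,4) at t=1.4549
    y: enter (4,3) at t=2.6096
    x: enter (5,3) at t=2.8600
    y: enter (5,2) at t=3.7643
    x: enter (6,2) at t=4.8600
    y: enter (6,1) at t=4.9190
    y: enter (6,0) at t=6.0737 ← occupied
  → r_7 = 6.0737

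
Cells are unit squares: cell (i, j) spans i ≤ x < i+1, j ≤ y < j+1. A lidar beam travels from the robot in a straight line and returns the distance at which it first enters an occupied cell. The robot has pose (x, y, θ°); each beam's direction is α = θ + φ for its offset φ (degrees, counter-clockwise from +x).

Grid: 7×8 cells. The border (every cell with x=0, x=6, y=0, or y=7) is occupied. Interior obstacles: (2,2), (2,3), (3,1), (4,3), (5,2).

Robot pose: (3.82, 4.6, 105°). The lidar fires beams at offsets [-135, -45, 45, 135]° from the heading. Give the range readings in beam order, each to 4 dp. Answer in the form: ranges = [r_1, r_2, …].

beam 1: φ=-135°, α=330°
  d=(0.8660,-0.5000)  start (3,4)  tX=0.2078 tY=1.2000  stride 1/|dx|=1.1547 1/|dy|=2.0000
    cross x-line → (4,4), t=0.2078
    cross y-line → (4,3), t=1.2000 (wall)
  → r_1 = 1.2000
beam 2: φ=-45°, α=60°
  d=(0.5000,0.8660)  start (3,4)  tX=0.3600 tY=0.4619  stride 1/|dx|=2.0000 1/|dy|=1.1547
    cross x-line → (4,4), t=0.3600
    cross y-line → (4,5), t=0.4619
    cross y-line → (4,6), t=1.6166
    cross x-line → (5,6), t=2.3600
    cross y-line → (5,7), t=2.7713 (wall)
  → r_2 = 2.7713
beam 3: φ=45°, α=150°
  d=(-0.8660,0.5000)  start (3,4)  tX=0.9469 tY=0.8000  stride 1/|dx|=1.1547 1/|dy|=2.0000
    cross y-line → (3,5), t=0.8000
    cross x-line → (2,5), t=0.9469
    cross x-line → (1,5), t=2.1016
    cross y-line → (1,6), t=2.8000
    cross x-line → (0,6), t=3.2563 (wall)
  → r_3 = 3.2563
beam 4: φ=135°, α=240°
  d=(-0.5000,-0.8660)  start (3,4)  tX=1.6400 tY=0.6928  stride 1/|dx|=2.0000 1/|dy|=1.1547
    cross y-line → (3,3), t=0.6928
    cross x-line → (2,3), t=1.6400 (wall)
  → r_4 = 1.6400

ranges = [1.2000, 2.7713, 3.2563, 1.6400]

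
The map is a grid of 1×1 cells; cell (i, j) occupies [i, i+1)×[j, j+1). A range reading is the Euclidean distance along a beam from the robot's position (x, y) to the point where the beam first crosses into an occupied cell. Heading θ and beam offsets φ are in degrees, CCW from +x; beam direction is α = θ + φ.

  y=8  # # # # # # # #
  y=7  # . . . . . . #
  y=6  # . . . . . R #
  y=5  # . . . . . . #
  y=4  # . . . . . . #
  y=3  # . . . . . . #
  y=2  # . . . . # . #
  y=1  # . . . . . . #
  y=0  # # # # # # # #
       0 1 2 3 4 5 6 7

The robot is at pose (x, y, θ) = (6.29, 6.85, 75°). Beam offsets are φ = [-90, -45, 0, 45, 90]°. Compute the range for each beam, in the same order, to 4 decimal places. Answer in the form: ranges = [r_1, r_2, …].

beam 1: φ=-90°, α=345°
  cosα=0.9659 sinα=-0.2588 | (6,6) | tMaxX 0.7350 tMaxY 3.2841 | tΔX 1.0353 tΔY 3.8637
    t=0.7350 [x] (7,6) — stop
  → r_1 = 0.7350
beam 2: φ=-45°, α=30°
  cosα=0.8660 sinα=0.5000 | (6,6) | tMaxX 0.8198 tMaxY 0.3000 | tΔX 1.1547 tΔY 2.0000
    t=0.3000 [y] (6,7)
    t=0.8198 [x] (7,7) — stop
  → r_2 = 0.8198
beam 3: φ=0°, α=75°
  cosα=0.2588 sinα=0.9659 | (6,6) | tMaxX 2.7432 tMaxY 0.1553 | tΔX 3.8637 tΔY 1.0353
    t=0.1553 [y] (6,7)
    t=1.1906 [y] (6,8) — stop
  → r_3 = 1.1906
beam 4: φ=45°, α=120°
  cosα=-0.5000 sinα=0.8660 | (6,6) | tMaxX 0.5800 tMaxY 0.1732 | tΔX 2.0000 tΔY 1.1547
    t=0.1732 [y] (6,7)
    t=0.5800 [x] (5,7)
    t=1.3279 [y] (5,8) — stop
  → r_4 = 1.3279
beam 5: φ=90°, α=165°
  cosα=-0.9659 sinα=0.2588 | (6,6) | tMaxX 0.3002 tMaxY 0.5796 | tΔX 1.0353 tΔY 3.8637
    t=0.3002 [x] (5,6)
    t=0.5796 [y] (5,7)
    t=1.3355 [x] (4,7)
    t=2.3708 [x] (3,7)
    t=3.4061 [x] (2,7)
    t=4.4413 [x] (1,7)
    t=4.4433 [y] (1,8) — stop
  → r_5 = 4.4433

ranges = [0.7350, 0.8198, 1.1906, 1.3279, 4.4433]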